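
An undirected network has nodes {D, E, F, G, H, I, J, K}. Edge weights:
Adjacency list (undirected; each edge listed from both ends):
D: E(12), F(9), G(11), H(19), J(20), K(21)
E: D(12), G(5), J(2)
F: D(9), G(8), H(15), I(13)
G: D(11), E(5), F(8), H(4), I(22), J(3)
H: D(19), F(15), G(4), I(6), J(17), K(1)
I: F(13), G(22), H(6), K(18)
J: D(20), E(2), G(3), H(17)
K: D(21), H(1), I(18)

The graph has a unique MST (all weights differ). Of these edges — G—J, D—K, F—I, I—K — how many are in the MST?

1

Sort edges by weight, then run Kruskal:
H—K (1): add — endpoints in different components.
E—J (2): add — endpoints in different components.
G—J (3): add — endpoints in different components.
G—H (4): add — endpoints in different components.
E—G (5): skip — E and G already connected.
H—I (6): add — endpoints in different components.
F—G (8): add — endpoints in different components.
D—F (9): add — endpoints in different components.
MST edge set: {H—K, E—J, G—J, G—H, H—I, F—G, D—F}.
Of the listed edges, {G—J} are in the MST → 1.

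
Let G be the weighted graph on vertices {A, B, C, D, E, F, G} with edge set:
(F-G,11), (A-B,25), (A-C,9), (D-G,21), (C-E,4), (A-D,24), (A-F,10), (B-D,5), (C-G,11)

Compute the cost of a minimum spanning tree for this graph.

Kruskal: consider edges lightest-first.
C-E (4): add. Components now {A} {B} {C,E} {D} {F} {G}
B-D (5): add. Components now {A} {B,D} {C,E} {F} {G}
A-C (9): add. Components now {A,C,E} {B,D} {F} {G}
A-F (10): add. Components now {A,C,E,F} {B,D} {G}
C-G (11): add. Components now {A,C,E,F,G} {B,D}
F-G (11): skip — F and G already connected.
D-G (21): add. Components now {A,B,C,D,E,F,G}
MST edges: C-E, B-D, A-C, A-F, C-G, D-G; total weight 4+5+9+10+11+21 = 60.

60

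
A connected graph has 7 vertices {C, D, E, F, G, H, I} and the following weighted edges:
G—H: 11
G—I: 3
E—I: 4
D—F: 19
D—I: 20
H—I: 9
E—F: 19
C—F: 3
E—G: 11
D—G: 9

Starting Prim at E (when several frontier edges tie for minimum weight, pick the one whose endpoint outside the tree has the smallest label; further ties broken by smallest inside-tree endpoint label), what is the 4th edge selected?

H-I

Prim's algorithm from E:
Step 1: cheapest edge leaving the tree is E—I (4); add I.
Step 2: cheapest edge leaving the tree is G—I (3); add G.
Step 3: cheapest edge leaving the tree is D—G (9); add D.
Step 4: cheapest edge leaving the tree is H—I (9); add H.
Step 5: cheapest edge leaving the tree is D—F (19); add F.
Step 6: cheapest edge leaving the tree is C—F (3); add C.
The 4th edge added is H—I.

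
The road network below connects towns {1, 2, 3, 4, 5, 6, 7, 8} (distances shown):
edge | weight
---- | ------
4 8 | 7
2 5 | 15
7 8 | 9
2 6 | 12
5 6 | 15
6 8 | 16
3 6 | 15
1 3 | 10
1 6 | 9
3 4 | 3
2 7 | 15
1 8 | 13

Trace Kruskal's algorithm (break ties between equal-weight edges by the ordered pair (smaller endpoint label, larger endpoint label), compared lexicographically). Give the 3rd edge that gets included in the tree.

1-6

Sort edges by weight, then run Kruskal:
3 4 (3): add — endpoints in different components.
4 8 (7): add — endpoints in different components.
1 6 (9): add — endpoints in different components.
7 8 (9): add — endpoints in different components.
1 3 (10): add — endpoints in different components.
2 6 (12): add — endpoints in different components.
1 8 (13): skip — 1 and 8 already connected.
2 5 (15): add — endpoints in different components.
The 3rd edge added is 1 6.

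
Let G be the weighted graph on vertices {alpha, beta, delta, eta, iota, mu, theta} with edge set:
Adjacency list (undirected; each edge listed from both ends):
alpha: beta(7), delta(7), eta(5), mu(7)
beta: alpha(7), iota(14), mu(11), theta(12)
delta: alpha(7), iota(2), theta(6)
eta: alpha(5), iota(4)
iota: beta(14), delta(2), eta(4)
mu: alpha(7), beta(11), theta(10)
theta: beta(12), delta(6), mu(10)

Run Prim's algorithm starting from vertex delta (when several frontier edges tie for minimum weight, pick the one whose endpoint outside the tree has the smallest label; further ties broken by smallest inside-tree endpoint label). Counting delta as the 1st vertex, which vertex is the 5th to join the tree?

Prim, starting at delta.
Step 1: cheapest edge leaving the tree is delta iota (2); add iota.
Step 2: cheapest edge leaving the tree is eta iota (4); add eta.
Step 3: cheapest edge leaving the tree is alpha eta (5); add alpha.
Step 4: cheapest edge leaving the tree is delta theta (6); add theta.
Step 5: cheapest edge leaving the tree is alpha beta (7); add beta.
Step 6: cheapest edge leaving the tree is alpha mu (7); add mu.
Vertex order: delta, iota, eta, alpha, theta, beta, mu. The 5th vertex is theta.

theta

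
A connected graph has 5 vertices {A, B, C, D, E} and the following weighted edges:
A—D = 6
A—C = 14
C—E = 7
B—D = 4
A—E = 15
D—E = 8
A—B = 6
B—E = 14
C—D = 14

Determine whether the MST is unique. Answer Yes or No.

Kruskal's algorithm — process edges by increasing weight (ties by edge label):
B—D (4): add — endpoints in different components.
A—B (6): add — endpoints in different components.
A—D (6): skip — A and D already connected.
C—E (7): add — endpoints in different components.
D—E (8): add — endpoints in different components.
Non-tree edge A—D has weight 6, equal to the heaviest edge on its tree cycle — swapping gives another MST of the same weight. Not unique.

No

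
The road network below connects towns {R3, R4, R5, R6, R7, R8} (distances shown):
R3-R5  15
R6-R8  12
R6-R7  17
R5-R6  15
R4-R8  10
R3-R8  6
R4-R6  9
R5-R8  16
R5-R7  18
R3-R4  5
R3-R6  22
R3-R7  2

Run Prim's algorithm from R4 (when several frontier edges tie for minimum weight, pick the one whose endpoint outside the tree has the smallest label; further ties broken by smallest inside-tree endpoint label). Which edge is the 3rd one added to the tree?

Prim's algorithm from R4:
Step 1: frontier [R3-R4 5, R4-R6 9, R4-R8 10] → take R3-R4 (5); add R3.
Step 2: frontier [R3-R7 2, R3-R8 6, R3-R5 15, R3-R6 22, R4-R6 9, R4-R8 10] → take R3-R7 (2); add R7.
Step 3: frontier [R3-R8 6, R3-R5 15, R3-R6 22, R4-R6 9, R4-R8 10, R6-R7 17, R5-R7 18] → take R3-R8 (6); add R8.
Step 4: frontier [R3-R5 15, R3-R6 22, R4-R6 9, R6-R7 17, R5-R7 18, R6-R8 12, R5-R8 16] → take R4-R6 (9); add R6.
Step 5: frontier [R3-R5 15, R5-R6 15, R5-R7 18, R5-R8 16] → take R3-R5 (15); add R5.
The 3rd edge added is R3-R8.

R3-R8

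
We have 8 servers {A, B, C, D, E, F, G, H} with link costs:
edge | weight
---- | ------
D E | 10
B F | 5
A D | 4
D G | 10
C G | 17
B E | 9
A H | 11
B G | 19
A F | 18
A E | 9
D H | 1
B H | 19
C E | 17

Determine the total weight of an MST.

Kruskal: consider edges lightest-first.
D H (1): add — endpoints in different components.
A D (4): add — endpoints in different components.
B F (5): add — endpoints in different components.
A E (9): add — endpoints in different components.
B E (9): add — endpoints in different components.
D E (10): skip — D and E already connected.
D G (10): add — endpoints in different components.
A H (11): skip — A and H already connected.
C E (17): add — endpoints in different components.
MST edges: D H, A D, B F, A E, B E, D G, C E; total weight 1+4+5+9+9+10+17 = 55.

55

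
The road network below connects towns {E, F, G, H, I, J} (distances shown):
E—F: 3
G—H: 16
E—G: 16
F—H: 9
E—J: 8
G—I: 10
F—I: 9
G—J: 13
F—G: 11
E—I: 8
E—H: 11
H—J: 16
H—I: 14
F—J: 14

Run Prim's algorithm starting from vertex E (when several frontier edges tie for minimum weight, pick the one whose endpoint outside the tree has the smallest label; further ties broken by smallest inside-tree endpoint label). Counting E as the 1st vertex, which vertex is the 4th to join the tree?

J

Prim's algorithm from E:
Step 1: cheapest edge leaving the tree is E—F (3); add F.
Step 2: cheapest edge leaving the tree is E—I (8); add I.
Step 3: cheapest edge leaving the tree is E—J (8); add J.
Step 4: cheapest edge leaving the tree is F—H (9); add H.
Step 5: cheapest edge leaving the tree is G—I (10); add G.
Vertex order: E, F, I, J, H, G. The 4th vertex is J.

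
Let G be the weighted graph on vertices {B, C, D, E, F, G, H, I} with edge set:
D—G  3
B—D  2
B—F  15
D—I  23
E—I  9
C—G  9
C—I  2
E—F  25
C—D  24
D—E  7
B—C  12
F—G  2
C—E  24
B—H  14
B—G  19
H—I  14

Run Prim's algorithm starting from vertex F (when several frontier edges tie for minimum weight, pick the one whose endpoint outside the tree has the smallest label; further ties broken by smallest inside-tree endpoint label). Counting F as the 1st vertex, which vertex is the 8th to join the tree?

Prim, starting at F.
Step 1: cheapest edge leaving the tree is F—G (2); add G.
Step 2: cheapest edge leaving the tree is D—G (3); add D.
Step 3: cheapest edge leaving the tree is B—D (2); add B.
Step 4: cheapest edge leaving the tree is D—E (7); add E.
Step 5: cheapest edge leaving the tree is C—G (9); add C.
Step 6: cheapest edge leaving the tree is C—I (2); add I.
Step 7: cheapest edge leaving the tree is B—H (14); add H.
Vertex order: F, G, D, B, E, C, I, H. The 8th vertex is H.

H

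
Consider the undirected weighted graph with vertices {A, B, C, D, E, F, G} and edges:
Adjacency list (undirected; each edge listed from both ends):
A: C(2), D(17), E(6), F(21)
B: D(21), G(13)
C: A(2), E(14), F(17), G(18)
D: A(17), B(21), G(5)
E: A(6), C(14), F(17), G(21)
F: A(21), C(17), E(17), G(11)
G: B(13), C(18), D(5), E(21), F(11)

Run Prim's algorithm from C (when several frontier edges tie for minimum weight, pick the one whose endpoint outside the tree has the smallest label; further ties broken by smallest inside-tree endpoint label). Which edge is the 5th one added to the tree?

Grow the tree from C using Prim:
Step 1: frontier [A-C 2, C-E 14, C-F 17, C-G 18] → take A-C (2); add A.
Step 2: frontier [A-E 6, A-D 17, A-F 21, C-E 14, C-F 17, C-G 18] → take A-E (6); add E.
Step 3: frontier [A-D 17, A-F 21, C-F 17, C-G 18, E-F 17, E-G 21] → take A-D (17); add D.
Step 4: frontier [A-F 21, C-F 17, C-G 18, D-G 5, B-D 21, E-F 17, E-G 21] → take D-G (5); add G.
Step 5: frontier [A-F 21, C-F 17, B-D 21, E-F 17, F-G 11, B-G 13] → take F-G (11); add F.
Step 6: frontier [B-D 21, B-G 13] → take B-G (13); add B.
The 5th edge added is F-G.

F-G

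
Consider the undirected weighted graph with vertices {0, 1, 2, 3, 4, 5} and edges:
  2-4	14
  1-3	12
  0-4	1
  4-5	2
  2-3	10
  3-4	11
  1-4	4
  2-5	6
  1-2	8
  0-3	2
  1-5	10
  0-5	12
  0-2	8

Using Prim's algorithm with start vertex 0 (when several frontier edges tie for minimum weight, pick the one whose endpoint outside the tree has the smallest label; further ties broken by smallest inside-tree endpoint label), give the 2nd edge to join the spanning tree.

0-3

Prim's algorithm from 0:
Step 1: cheapest edge leaving the tree is 0-4 (1); add 4.
Step 2: cheapest edge leaving the tree is 0-3 (2); add 3.
Step 3: cheapest edge leaving the tree is 4-5 (2); add 5.
Step 4: cheapest edge leaving the tree is 1-4 (4); add 1.
Step 5: cheapest edge leaving the tree is 2-5 (6); add 2.
The 2nd edge added is 0-3.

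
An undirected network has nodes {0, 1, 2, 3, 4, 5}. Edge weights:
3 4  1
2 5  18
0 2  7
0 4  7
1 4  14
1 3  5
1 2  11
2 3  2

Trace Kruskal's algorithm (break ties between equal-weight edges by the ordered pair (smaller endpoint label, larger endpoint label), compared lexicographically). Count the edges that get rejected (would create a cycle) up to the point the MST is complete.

Kruskal's algorithm — process edges by increasing weight (ties by edge label):
3 4 (1): add. Components now {0} {1} {2} {3,4} {5}
2 3 (2): add. Components now {0} {1} {2,3,4} {5}
1 3 (5): add. Components now {0} {1,2,3,4} {5}
0 2 (7): add. Components now {0,1,2,3,4} {5}
0 4 (7): skip — 0 and 4 already connected.
1 2 (11): skip — 1 and 2 already connected.
1 4 (14): skip — 1 and 4 already connected.
2 5 (18): add. Components now {0,1,2,3,4,5}
Edges rejected before the tree was complete: 3.

3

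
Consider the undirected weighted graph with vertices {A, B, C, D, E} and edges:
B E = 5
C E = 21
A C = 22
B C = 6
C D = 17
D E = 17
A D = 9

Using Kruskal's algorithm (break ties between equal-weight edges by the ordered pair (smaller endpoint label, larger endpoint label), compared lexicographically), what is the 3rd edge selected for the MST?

Kruskal: consider edges lightest-first.
B E (5): add — endpoints in different components.
B C (6): add — endpoints in different components.
A D (9): add — endpoints in different components.
C D (17): add — endpoints in different components.
The 3rd edge added is A D.

A-D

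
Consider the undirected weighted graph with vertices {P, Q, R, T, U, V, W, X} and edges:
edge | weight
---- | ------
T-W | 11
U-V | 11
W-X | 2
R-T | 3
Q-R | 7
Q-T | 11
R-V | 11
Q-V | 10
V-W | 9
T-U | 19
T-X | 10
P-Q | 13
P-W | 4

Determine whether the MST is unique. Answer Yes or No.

No

Kruskal: consider edges lightest-first.
W-X (2): add — endpoints in different components.
R-T (3): add — endpoints in different components.
P-W (4): add — endpoints in different components.
Q-R (7): add — endpoints in different components.
V-W (9): add — endpoints in different components.
Q-V (10): add — endpoints in different components.
T-X (10): skip — X and T already connected.
Q-T (11): skip — Q and T already connected.
R-V (11): skip — V and R already connected.
T-W (11): skip — W and T already connected.
U-V (11): add — endpoints in different components.
Non-tree edge T-X has weight 10, equal to the heaviest edge on its tree cycle — swapping gives another MST of the same weight. Not unique.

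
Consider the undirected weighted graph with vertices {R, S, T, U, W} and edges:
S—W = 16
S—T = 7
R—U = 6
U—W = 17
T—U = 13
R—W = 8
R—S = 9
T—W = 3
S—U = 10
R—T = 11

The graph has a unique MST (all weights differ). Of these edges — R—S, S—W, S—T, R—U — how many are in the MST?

Kruskal's algorithm — process edges by increasing weight (ties by edge label):
T—W (3): add. Components now {T,W} {U} {R} {S}
R—U (6): add. Components now {T,W} {R,U} {S}
S—T (7): add. Components now {S,T,W} {R,U}
R—W (8): add. Components now {R,S,T,U,W}
MST edge set: {T—W, R—U, S—T, R—W}.
Of the listed edges, {S—T, R—U} are in the MST → 2.

2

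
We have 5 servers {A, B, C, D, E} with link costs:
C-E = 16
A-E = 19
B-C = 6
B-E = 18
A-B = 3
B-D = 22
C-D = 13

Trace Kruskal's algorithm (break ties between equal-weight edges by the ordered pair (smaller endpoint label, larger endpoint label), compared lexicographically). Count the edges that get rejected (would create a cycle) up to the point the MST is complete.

0

Kruskal's algorithm — process edges by increasing weight (ties by edge label):
A-B (3): add. Components now {A,B} {C} {D} {E}
B-C (6): add. Components now {A,B,C} {D} {E}
C-D (13): add. Components now {A,B,C,D} {E}
C-E (16): add. Components now {A,B,C,D,E}
Edges rejected before the tree was complete: 0.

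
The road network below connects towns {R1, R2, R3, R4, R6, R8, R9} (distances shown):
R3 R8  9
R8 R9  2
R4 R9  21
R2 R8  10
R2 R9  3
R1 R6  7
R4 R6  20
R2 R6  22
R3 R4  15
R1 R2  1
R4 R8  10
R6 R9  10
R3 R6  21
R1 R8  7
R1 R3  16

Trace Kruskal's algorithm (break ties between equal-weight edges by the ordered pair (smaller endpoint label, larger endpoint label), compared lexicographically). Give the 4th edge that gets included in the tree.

Kruskal's algorithm — process edges by increasing weight (ties by edge label):
R1 R2 (1): add. Components now {R1,R2} {R8} {R3} {R4} {R9} {R6}
R8 R9 (2): add. Components now {R1,R2} {R8,R9} {R3} {R4} {R6}
R2 R9 (3): add. Components now {R1,R2,R8,R9} {R3} {R4} {R6}
R1 R6 (7): add. Components now {R1,R2,R6,R8,R9} {R3} {R4}
R1 R8 (7): skip — R1 and R8 already connected.
R3 R8 (9): add. Components now {R1,R2,R3,R6,R8,R9} {R4}
R2 R8 (10): skip — R8 and R2 already connected.
R4 R8 (10): add. Components now {R1,R2,R3,R4,R6,R8,R9}
The 4th edge added is R1 R6.

R1-R6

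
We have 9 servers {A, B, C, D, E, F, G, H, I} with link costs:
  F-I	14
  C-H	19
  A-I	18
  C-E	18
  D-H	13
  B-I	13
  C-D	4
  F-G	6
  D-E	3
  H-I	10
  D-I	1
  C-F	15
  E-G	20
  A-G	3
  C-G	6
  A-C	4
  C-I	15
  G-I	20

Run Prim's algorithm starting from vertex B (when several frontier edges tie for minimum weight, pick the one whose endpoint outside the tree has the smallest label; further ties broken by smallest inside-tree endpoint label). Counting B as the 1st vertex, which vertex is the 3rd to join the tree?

D

Grow the tree from B using Prim:
Step 1: cheapest edge leaving the tree is B-I (13); add I.
Step 2: cheapest edge leaving the tree is D-I (1); add D.
Step 3: cheapest edge leaving the tree is D-E (3); add E.
Step 4: cheapest edge leaving the tree is C-D (4); add C.
Step 5: cheapest edge leaving the tree is A-C (4); add A.
Step 6: cheapest edge leaving the tree is A-G (3); add G.
Step 7: cheapest edge leaving the tree is F-G (6); add F.
Step 8: cheapest edge leaving the tree is H-I (10); add H.
Vertex order: B, I, D, E, C, A, G, F, H. The 3rd vertex is D.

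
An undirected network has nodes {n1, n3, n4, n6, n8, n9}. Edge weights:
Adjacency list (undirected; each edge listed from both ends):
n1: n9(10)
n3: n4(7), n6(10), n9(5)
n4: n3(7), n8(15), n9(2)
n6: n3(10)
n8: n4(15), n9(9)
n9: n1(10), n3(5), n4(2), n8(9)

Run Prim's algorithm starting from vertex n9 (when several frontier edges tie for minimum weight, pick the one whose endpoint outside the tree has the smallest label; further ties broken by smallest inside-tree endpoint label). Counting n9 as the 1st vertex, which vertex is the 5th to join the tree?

Prim, starting at n9.
Step 1: cheapest edge leaving the tree is n4–n9 (2); add n4.
Step 2: cheapest edge leaving the tree is n3–n9 (5); add n3.
Step 3: cheapest edge leaving the tree is n8–n9 (9); add n8.
Step 4: cheapest edge leaving the tree is n1–n9 (10); add n1.
Step 5: cheapest edge leaving the tree is n3–n6 (10); add n6.
Vertex order: n9, n4, n3, n8, n1, n6. The 5th vertex is n1.

n1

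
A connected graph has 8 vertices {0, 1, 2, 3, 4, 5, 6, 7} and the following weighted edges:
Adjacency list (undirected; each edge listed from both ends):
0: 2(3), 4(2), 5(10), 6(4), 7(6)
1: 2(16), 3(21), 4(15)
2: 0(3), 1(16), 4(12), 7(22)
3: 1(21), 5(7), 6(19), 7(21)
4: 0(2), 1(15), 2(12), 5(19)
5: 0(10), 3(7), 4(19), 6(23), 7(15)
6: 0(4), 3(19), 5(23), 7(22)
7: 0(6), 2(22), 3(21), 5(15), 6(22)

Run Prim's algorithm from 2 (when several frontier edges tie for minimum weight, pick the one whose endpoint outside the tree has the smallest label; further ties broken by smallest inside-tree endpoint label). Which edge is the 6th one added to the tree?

3-5

Grow the tree from 2 using Prim:
Step 1: cheapest edge leaving the tree is 0-2 (3); add 0.
Step 2: cheapest edge leaving the tree is 0-4 (2); add 4.
Step 3: cheapest edge leaving the tree is 0-6 (4); add 6.
Step 4: cheapest edge leaving the tree is 0-7 (6); add 7.
Step 5: cheapest edge leaving the tree is 0-5 (10); add 5.
Step 6: cheapest edge leaving the tree is 3-5 (7); add 3.
Step 7: cheapest edge leaving the tree is 1-4 (15); add 1.
The 6th edge added is 3-5.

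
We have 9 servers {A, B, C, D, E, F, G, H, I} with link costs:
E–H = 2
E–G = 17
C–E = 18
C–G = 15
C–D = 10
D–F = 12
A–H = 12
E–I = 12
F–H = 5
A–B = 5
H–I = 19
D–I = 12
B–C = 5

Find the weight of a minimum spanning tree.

66

Kruskal's algorithm — process edges by increasing weight (ties by edge label):
E–H (2): add — endpoints in different components.
A–B (5): add — endpoints in different components.
B–C (5): add — endpoints in different components.
F–H (5): add — endpoints in different components.
C–D (10): add — endpoints in different components.
A–H (12): add — endpoints in different components.
D–F (12): skip — D and F already connected.
D–I (12): add — endpoints in different components.
E–I (12): skip — E and I already connected.
C–G (15): add — endpoints in different components.
MST edges: E–H, A–B, B–C, F–H, C–D, A–H, D–I, C–G; total weight 2+5+5+5+10+12+12+15 = 66.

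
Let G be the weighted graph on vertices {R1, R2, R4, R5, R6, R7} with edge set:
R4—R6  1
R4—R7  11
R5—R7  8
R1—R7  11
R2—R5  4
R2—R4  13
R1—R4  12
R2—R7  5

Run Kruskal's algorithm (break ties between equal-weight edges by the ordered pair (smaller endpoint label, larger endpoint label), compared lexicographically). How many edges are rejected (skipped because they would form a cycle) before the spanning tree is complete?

1

Sort edges by weight, then run Kruskal:
R4—R6 (1): add. Components now {R1} {R4,R6} {R7} {R2} {R5}
R2—R5 (4): add. Components now {R1} {R4,R6} {R7} {R2,R5}
R2—R7 (5): add. Components now {R1} {R4,R6} {R2,R5,R7}
R5—R7 (8): skip — R7 and R5 already connected.
R1—R7 (11): add. Components now {R1,R2,R5,R7} {R4,R6}
R4—R7 (11): add. Components now {R1,R2,R4,R5,R6,R7}
Edges rejected before the tree was complete: 1.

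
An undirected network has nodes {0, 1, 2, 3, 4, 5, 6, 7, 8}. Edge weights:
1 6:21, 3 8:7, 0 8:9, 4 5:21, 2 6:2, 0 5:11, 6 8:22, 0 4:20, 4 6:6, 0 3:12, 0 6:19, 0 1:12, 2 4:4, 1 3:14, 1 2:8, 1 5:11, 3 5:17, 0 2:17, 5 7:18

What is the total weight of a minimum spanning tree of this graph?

Prim, starting at 0.
Step 1: cheapest edge leaving the tree is 0 8 (9); add 8.
Step 2: cheapest edge leaving the tree is 3 8 (7); add 3.
Step 3: cheapest edge leaving the tree is 0 5 (11); add 5.
Step 4: cheapest edge leaving the tree is 1 5 (11); add 1.
Step 5: cheapest edge leaving the tree is 1 2 (8); add 2.
Step 6: cheapest edge leaving the tree is 2 6 (2); add 6.
Step 7: cheapest edge leaving the tree is 2 4 (4); add 4.
Step 8: cheapest edge leaving the tree is 5 7 (18); add 7.
MST edges: 0 8, 3 8, 0 5, 1 5, 1 2, 2 6, 2 4, 5 7; total weight 9+7+11+11+8+2+4+18 = 70.

70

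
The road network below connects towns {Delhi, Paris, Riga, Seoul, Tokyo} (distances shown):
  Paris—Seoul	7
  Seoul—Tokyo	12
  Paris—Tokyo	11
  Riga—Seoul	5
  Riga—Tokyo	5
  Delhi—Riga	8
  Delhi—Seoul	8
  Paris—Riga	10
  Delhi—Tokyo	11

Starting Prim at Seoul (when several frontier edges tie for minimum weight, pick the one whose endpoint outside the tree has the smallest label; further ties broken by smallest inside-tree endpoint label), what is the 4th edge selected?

Delhi-Riga

Prim's algorithm from Seoul:
Step 1: frontier [Riga—Seoul 5, Paris—Seoul 7, Delhi—Seoul 8, Seoul—Tokyo 12] → take Riga—Seoul (5); add Riga.
Step 2: frontier [Riga—Tokyo 5, Delhi—Riga 8, Paris—Riga 10, Paris—Seoul 7, Delhi—Seoul 8, Seoul—Tokyo 12] → take Riga—Tokyo (5); add Tokyo.
Step 3: frontier [Delhi—Riga 8, Paris—Riga 10, Paris—Seoul 7, Delhi—Seoul 8, Delhi—Tokyo 11, Paris—Tokyo 11] → take Paris—Seoul (7); add Paris.
Step 4: frontier [Delhi—Riga 8, Delhi—Seoul 8, Delhi—Tokyo 11] → take Delhi—Riga (8); add Delhi.
The 4th edge added is Delhi—Riga.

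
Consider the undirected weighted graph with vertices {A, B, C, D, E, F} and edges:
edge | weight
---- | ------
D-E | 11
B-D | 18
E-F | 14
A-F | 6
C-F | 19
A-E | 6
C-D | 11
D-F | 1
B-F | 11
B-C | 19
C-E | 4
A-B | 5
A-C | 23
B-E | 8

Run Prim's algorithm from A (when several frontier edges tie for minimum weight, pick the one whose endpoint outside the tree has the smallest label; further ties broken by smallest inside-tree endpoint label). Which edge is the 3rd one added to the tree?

Prim's algorithm from A:
Step 1: cheapest edge leaving the tree is A-B (5); add B.
Step 2: cheapest edge leaving the tree is A-E (6); add E.
Step 3: cheapest edge leaving the tree is C-E (4); add C.
Step 4: cheapest edge leaving the tree is A-F (6); add F.
Step 5: cheapest edge leaving the tree is D-F (1); add D.
The 3rd edge added is C-E.

C-E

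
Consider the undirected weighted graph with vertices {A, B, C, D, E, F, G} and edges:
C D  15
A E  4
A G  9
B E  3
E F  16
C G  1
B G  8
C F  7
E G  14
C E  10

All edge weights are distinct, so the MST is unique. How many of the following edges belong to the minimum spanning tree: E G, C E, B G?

1

Kruskal: consider edges lightest-first.
C G (1): add — endpoints in different components.
B E (3): add — endpoints in different components.
A E (4): add — endpoints in different components.
C F (7): add — endpoints in different components.
B G (8): add — endpoints in different components.
A G (9): skip — A and G already connected.
C E (10): skip — C and E already connected.
E G (14): skip — E and G already connected.
C D (15): add — endpoints in different components.
MST edge set: {C G, B E, A E, C F, B G, C D}.
Of the listed edges, {B G} are in the MST → 1.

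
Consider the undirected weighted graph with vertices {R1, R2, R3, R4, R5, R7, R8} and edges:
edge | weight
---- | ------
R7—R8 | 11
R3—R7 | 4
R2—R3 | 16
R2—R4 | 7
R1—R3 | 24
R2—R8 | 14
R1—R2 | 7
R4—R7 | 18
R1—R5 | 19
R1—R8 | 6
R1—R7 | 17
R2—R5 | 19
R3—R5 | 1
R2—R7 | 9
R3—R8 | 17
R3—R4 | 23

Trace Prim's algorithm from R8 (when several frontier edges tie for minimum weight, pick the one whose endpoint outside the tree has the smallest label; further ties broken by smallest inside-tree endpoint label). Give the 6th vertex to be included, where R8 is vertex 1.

R3

Prim, starting at R8.
Step 1: cheapest edge leaving the tree is R1—R8 (6); add R1.
Step 2: cheapest edge leaving the tree is R1—R2 (7); add R2.
Step 3: cheapest edge leaving the tree is R2—R4 (7); add R4.
Step 4: cheapest edge leaving the tree is R2—R7 (9); add R7.
Step 5: cheapest edge leaving the tree is R3—R7 (4); add R3.
Step 6: cheapest edge leaving the tree is R3—R5 (1); add R5.
Vertex order: R8, R1, R2, R4, R7, R3, R5. The 6th vertex is R3.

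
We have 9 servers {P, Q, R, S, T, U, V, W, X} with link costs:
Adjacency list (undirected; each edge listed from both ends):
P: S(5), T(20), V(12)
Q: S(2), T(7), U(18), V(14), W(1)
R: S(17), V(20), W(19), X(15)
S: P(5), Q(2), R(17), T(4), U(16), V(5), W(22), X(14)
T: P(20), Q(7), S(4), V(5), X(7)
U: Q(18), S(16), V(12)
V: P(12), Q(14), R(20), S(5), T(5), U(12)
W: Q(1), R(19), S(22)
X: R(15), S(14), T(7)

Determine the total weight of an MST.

Prim, starting at T.
Step 1: cheapest edge leaving the tree is S–T (4); add S.
Step 2: cheapest edge leaving the tree is Q–S (2); add Q.
Step 3: cheapest edge leaving the tree is Q–W (1); add W.
Step 4: cheapest edge leaving the tree is P–S (5); add P.
Step 5: cheapest edge leaving the tree is S–V (5); add V.
Step 6: cheapest edge leaving the tree is T–X (7); add X.
Step 7: cheapest edge leaving the tree is U–V (12); add U.
Step 8: cheapest edge leaving the tree is R–X (15); add R.
MST edges: S–T, Q–S, Q–W, P–S, S–V, T–X, U–V, R–X; total weight 4+2+1+5+5+7+12+15 = 51.

51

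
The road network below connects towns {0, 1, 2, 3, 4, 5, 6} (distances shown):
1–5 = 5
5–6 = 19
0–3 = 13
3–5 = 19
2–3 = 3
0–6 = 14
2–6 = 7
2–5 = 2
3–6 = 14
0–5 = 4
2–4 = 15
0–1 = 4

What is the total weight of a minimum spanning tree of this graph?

35

Grow the tree from 4 using Prim:
Step 1: cheapest edge leaving the tree is 2–4 (15); add 2.
Step 2: cheapest edge leaving the tree is 2–5 (2); add 5.
Step 3: cheapest edge leaving the tree is 2–3 (3); add 3.
Step 4: cheapest edge leaving the tree is 0–5 (4); add 0.
Step 5: cheapest edge leaving the tree is 0–1 (4); add 1.
Step 6: cheapest edge leaving the tree is 2–6 (7); add 6.
MST edges: 2–4, 2–5, 2–3, 0–5, 0–1, 2–6; total weight 15+2+3+4+4+7 = 35.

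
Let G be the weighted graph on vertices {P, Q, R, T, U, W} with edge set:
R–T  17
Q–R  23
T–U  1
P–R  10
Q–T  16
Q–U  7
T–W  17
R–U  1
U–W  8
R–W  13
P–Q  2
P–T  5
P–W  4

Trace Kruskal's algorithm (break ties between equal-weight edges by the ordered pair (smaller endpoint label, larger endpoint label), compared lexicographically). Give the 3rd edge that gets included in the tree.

Kruskal's algorithm — process edges by increasing weight (ties by edge label):
R–U (1): add — endpoints in different components.
T–U (1): add — endpoints in different components.
P–Q (2): add — endpoints in different components.
P–W (4): add — endpoints in different components.
P–T (5): add — endpoints in different components.
The 3rd edge added is P–Q.

P-Q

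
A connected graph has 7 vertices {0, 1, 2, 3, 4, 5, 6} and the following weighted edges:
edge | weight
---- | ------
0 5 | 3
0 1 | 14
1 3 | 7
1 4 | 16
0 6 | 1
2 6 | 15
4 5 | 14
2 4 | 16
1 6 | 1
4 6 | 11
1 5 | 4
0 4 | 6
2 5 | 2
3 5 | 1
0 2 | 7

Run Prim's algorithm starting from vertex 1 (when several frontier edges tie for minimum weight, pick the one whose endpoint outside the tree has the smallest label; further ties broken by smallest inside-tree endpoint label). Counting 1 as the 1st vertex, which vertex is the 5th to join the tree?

3

Prim's algorithm from 1:
Step 1: cheapest edge leaving the tree is 1 6 (1); add 6.
Step 2: cheapest edge leaving the tree is 0 6 (1); add 0.
Step 3: cheapest edge leaving the tree is 0 5 (3); add 5.
Step 4: cheapest edge leaving the tree is 3 5 (1); add 3.
Step 5: cheapest edge leaving the tree is 2 5 (2); add 2.
Step 6: cheapest edge leaving the tree is 0 4 (6); add 4.
Vertex order: 1, 6, 0, 5, 3, 2, 4. The 5th vertex is 3.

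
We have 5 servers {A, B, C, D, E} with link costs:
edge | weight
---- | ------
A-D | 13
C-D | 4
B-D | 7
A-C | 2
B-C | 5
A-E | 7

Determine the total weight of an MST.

Kruskal: consider edges lightest-first.
A-C (2): add. Components now {A,C} {B} {D} {E}
C-D (4): add. Components now {A,C,D} {B} {E}
B-C (5): add. Components now {A,B,C,D} {E}
A-E (7): add. Components now {A,B,C,D,E}
MST edges: A-C, C-D, B-C, A-E; total weight 2+4+5+7 = 18.

18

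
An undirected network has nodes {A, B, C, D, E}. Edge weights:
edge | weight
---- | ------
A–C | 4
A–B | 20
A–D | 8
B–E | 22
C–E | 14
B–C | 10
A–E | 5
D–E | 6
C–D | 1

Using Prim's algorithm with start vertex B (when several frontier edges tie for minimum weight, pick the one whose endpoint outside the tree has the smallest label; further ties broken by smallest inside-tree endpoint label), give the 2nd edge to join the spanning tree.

Grow the tree from B using Prim:
Step 1: frontier [B–C 10, A–B 20, B–E 22] → take B–C (10); add C.
Step 2: frontier [A–B 20, B–E 22, C–D 1, A–C 4, C–E 14] → take C–D (1); add D.
Step 3: frontier [A–B 20, B–E 22, A–C 4, C–E 14, D–E 6, A–D 8] → take A–C (4); add A.
Step 4: frontier [A–E 5, B–E 22, C–E 14, D–E 6] → take A–E (5); add E.
The 2nd edge added is C–D.

C-D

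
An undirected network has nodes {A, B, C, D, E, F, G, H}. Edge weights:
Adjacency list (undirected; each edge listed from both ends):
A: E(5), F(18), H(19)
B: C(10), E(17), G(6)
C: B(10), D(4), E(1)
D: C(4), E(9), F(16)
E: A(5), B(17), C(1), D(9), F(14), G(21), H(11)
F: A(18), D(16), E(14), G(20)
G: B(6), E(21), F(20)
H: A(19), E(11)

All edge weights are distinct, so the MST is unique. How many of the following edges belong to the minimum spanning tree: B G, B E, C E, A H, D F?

2

Sort edges by weight, then run Kruskal:
C E (1): add — endpoints in different components.
C D (4): add — endpoints in different components.
A E (5): add — endpoints in different components.
B G (6): add — endpoints in different components.
D E (9): skip — D and E already connected.
B C (10): add — endpoints in different components.
E H (11): add — endpoints in different components.
E F (14): add — endpoints in different components.
MST edge set: {C E, C D, A E, B G, B C, E H, E F}.
Of the listed edges, {B G, C E} are in the MST → 2.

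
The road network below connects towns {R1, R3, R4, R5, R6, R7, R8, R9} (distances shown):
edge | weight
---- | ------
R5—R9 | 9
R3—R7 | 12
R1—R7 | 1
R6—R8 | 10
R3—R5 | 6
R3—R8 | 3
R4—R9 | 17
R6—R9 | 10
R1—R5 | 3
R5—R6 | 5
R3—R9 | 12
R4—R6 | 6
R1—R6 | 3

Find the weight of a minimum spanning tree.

Prim, starting at R4.
Step 1: frontier [R4—R6 6, R4—R9 17] → take R4—R6 (6); add R6.
Step 2: frontier [R4—R9 17, R1—R6 3, R5—R6 5, R6—R8 10, R6—R9 10] → take R1—R6 (3); add R1.
Step 3: frontier [R1—R7 1, R1—R5 3, R4—R9 17, R5—R6 5, R6—R8 10, R6—R9 10] → take R1—R7 (1); add R7.
Step 4: frontier [R1—R5 3, R4—R9 17, R5—R6 5, R6—R8 10, R6—R9 10, R3—R7 12] → take R1—R5 (3); add R5.
Step 5: frontier [R4—R9 17, R3—R5 6, R5—R9 9, R6—R8 10, R6—R9 10, R3—R7 12] → take R3—R5 (6); add R3.
Step 6: frontier [R3—R8 3, R3—R9 12, R4—R9 17, R5—R9 9, R6—R8 10, R6—R9 10] → take R3—R8 (3); add R8.
Step 7: frontier [R3—R9 12, R4—R9 17, R5—R9 9, R6—R9 10] → take R5—R9 (9); add R9.
MST edges: R4—R6, R1—R6, R1—R7, R1—R5, R3—R5, R3—R8, R5—R9; total weight 6+3+1+3+6+3+9 = 31.

31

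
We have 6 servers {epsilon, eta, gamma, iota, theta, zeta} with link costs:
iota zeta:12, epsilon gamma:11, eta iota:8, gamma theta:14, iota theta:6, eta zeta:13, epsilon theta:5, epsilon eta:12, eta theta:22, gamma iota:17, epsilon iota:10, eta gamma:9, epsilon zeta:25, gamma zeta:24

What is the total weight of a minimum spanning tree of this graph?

40

Prim, starting at eta.
Step 1: frontier [eta iota 8, eta gamma 9, epsilon eta 12, eta zeta 13, eta theta 22] → take eta iota (8); add iota.
Step 2: frontier [eta gamma 9, epsilon eta 12, eta zeta 13, eta theta 22, iota theta 6, epsilon iota 10, iota zeta 12, gamma iota 17] → take iota theta (6); add theta.
Step 3: frontier [eta gamma 9, epsilon eta 12, eta zeta 13, epsilon iota 10, iota zeta 12, gamma iota 17, epsilon theta 5, gamma theta 14] → take epsilon theta (5); add epsilon.
Step 4: frontier [epsilon gamma 11, epsilon zeta 25, eta gamma 9, eta zeta 13, iota zeta 12, gamma iota 17, gamma theta 14] → take eta gamma (9); add gamma.
Step 5: frontier [epsilon zeta 25, eta zeta 13, gamma zeta 24, iota zeta 12] → take iota zeta (12); add zeta.
MST edges: eta iota, iota theta, epsilon theta, eta gamma, iota zeta; total weight 8+6+5+9+12 = 40.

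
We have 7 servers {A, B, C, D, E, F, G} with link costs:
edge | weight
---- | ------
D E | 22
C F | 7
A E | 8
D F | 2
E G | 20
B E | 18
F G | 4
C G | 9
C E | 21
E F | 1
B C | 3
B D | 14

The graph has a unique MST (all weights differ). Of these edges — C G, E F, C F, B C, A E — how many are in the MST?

Kruskal's algorithm — process edges by increasing weight (ties by edge label):
E F (1): add — endpoints in different components.
D F (2): add — endpoints in different components.
B C (3): add — endpoints in different components.
F G (4): add — endpoints in different components.
C F (7): add — endpoints in different components.
A E (8): add — endpoints in different components.
MST edge set: {E F, D F, B C, F G, C F, A E}.
Of the listed edges, {E F, C F, B C, A E} are in the MST → 4.

4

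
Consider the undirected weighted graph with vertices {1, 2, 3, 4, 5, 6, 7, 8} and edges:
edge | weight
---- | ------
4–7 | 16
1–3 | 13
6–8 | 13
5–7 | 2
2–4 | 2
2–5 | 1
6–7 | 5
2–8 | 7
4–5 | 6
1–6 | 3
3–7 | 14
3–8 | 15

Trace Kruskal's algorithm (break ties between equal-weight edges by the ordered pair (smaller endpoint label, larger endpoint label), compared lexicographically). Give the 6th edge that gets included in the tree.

Kruskal's algorithm — process edges by increasing weight (ties by edge label):
2–5 (1): add — endpoints in different components.
2–4 (2): add — endpoints in different components.
5–7 (2): add — endpoints in different components.
1–6 (3): add — endpoints in different components.
6–7 (5): add — endpoints in different components.
4–5 (6): skip — 4 and 5 already connected.
2–8 (7): add — endpoints in different components.
1–3 (13): add — endpoints in different components.
The 6th edge added is 2–8.

2-8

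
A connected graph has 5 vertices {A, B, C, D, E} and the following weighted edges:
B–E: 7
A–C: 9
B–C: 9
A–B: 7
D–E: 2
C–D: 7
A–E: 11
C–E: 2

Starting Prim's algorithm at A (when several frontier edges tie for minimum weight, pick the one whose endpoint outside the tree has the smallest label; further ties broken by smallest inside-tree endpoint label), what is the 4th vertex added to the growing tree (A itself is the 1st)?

Prim's algorithm from A:
Step 1: cheapest edge leaving the tree is A–B (7); add B.
Step 2: cheapest edge leaving the tree is B–E (7); add E.
Step 3: cheapest edge leaving the tree is C–E (2); add C.
Step 4: cheapest edge leaving the tree is D–E (2); add D.
Vertex order: A, B, E, C, D. The 4th vertex is C.

C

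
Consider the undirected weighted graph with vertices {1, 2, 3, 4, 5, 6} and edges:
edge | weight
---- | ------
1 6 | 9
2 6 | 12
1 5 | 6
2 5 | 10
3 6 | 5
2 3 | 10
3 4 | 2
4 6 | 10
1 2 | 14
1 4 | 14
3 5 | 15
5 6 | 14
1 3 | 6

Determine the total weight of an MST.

Prim's algorithm from 4:
Step 1: frontier [3 4 2, 4 6 10, 1 4 14] → take 3 4 (2); add 3.
Step 2: frontier [3 6 5, 1 3 6, 2 3 10, 3 5 15, 4 6 10, 1 4 14] → take 3 6 (5); add 6.
Step 3: frontier [1 3 6, 2 3 10, 3 5 15, 1 4 14, 1 6 9, 2 6 12, 5 6 14] → take 1 3 (6); add 1.
Step 4: frontier [1 5 6, 1 2 14, 2 3 10, 3 5 15, 2 6 12, 5 6 14] → take 1 5 (6); add 5.
Step 5: frontier [1 2 14, 2 3 10, 2 5 10, 2 6 12] → take 2 3 (10); add 2.
MST edges: 3 4, 3 6, 1 3, 1 5, 2 3; total weight 2+5+6+6+10 = 29.

29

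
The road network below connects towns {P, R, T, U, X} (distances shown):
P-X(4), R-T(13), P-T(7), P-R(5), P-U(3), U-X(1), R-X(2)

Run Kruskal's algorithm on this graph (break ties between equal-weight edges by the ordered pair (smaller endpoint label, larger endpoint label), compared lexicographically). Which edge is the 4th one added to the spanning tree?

Kruskal's algorithm — process edges by increasing weight (ties by edge label):
U-X (1): add — endpoints in different components.
R-X (2): add — endpoints in different components.
P-U (3): add — endpoints in different components.
P-X (4): skip — P and X already connected.
P-R (5): skip — P and R already connected.
P-T (7): add — endpoints in different components.
The 4th edge added is P-T.

P-T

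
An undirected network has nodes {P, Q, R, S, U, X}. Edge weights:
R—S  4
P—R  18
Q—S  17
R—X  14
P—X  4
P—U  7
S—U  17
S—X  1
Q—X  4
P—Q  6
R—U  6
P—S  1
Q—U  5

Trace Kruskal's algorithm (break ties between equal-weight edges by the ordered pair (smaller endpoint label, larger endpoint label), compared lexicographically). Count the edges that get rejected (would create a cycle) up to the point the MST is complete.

Sort edges by weight, then run Kruskal:
P—S (1): add — endpoints in different components.
S—X (1): add — endpoints in different components.
P—X (4): skip — P and X already connected.
Q—X (4): add — endpoints in different components.
R—S (4): add — endpoints in different components.
Q—U (5): add — endpoints in different components.
Edges rejected before the tree was complete: 1.

1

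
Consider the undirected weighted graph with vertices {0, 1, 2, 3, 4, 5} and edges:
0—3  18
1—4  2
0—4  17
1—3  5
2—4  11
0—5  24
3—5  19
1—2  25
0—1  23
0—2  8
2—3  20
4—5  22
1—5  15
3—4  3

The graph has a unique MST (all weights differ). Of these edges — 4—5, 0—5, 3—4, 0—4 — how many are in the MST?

Kruskal: consider edges lightest-first.
1—4 (2): add. Components now {0} {1,4} {2} {3} {5}
3—4 (3): add. Components now {0} {1,3,4} {2} {5}
1—3 (5): skip — 1 and 3 already connected.
0—2 (8): add. Components now {0,2} {1,3,4} {5}
2—4 (11): add. Components now {0,1,2,3,4} {5}
1—5 (15): add. Components now {0,1,2,3,4,5}
MST edge set: {1—4, 3—4, 0—2, 2—4, 1—5}.
Of the listed edges, {3—4} are in the MST → 1.

1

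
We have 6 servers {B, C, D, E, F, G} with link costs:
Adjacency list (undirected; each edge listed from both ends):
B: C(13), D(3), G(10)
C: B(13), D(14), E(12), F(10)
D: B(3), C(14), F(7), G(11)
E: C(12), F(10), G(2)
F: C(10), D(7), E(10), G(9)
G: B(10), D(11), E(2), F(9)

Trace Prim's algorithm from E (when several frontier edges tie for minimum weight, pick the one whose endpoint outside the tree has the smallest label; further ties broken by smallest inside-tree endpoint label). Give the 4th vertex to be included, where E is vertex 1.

Prim, starting at E.
Step 1: cheapest edge leaving the tree is E–G (2); add G.
Step 2: cheapest edge leaving the tree is F–G (9); add F.
Step 3: cheapest edge leaving the tree is D–F (7); add D.
Step 4: cheapest edge leaving the tree is B–D (3); add B.
Step 5: cheapest edge leaving the tree is C–F (10); add C.
Vertex order: E, G, F, D, B, C. The 4th vertex is D.

D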